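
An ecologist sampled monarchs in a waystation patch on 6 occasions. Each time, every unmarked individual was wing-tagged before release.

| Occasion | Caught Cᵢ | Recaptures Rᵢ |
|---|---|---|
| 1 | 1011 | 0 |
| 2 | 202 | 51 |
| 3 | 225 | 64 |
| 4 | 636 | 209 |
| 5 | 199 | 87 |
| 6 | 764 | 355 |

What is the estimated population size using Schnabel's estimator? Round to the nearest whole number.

Marked at large before each occasion: Mᵢ = Σⱼ<ᵢ (Cⱼ − Rⱼ) → M1=0, M2=1011, M3=1162, M4=1323, M5=1750, M6=1862
Σ MᵢCᵢ = 0·1011 + 1011·202 + 1162·225 + 1323·636 + 1750·199 + 1862·764 = 0 + 204222 + 261450 + 841428 + 348250 + 1422568 = 3077918
Σ Rᵢ = 0 + 51 + 64 + 209 + 87 + 355 = 766
N̂ = 3077918 / 766 ≈ 4018.2 → 4018

N ≈ 4018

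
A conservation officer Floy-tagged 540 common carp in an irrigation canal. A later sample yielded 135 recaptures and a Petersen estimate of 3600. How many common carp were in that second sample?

C = 900

From N = M·C/R: C = N·R / M = 3600·135 / 540 = 486000 / 540 = 900.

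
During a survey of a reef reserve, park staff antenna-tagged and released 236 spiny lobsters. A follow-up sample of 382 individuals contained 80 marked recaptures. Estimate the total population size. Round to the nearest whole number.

N ≈ 1127

The marked fraction in the recapture sample should equal the marked fraction in the population: 80/382 = 236/N.
N = (236 × 382) / 80 = 90152 / 80 ≈ 1126.9 → 1127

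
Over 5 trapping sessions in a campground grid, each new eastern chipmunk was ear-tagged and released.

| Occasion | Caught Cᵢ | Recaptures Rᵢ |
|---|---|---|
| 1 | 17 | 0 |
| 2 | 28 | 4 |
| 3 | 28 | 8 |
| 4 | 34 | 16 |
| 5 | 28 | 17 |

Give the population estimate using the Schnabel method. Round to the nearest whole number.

Marked at large before each occasion: Mᵢ = Σⱼ<ᵢ (Cⱼ − Rⱼ) → M1=0, M2=17, M3=41, M4=61, M5=79
Σ MᵢCᵢ = 0·17 + 17·28 + 41·28 + 61·34 + 79·28 = 0 + 476 + 1148 + 2074 + 2212 = 5910
Σ Rᵢ = 0 + 4 + 8 + 16 + 17 = 45
N̂ = 5910 / 45 ≈ 131.3 → 131

N ≈ 131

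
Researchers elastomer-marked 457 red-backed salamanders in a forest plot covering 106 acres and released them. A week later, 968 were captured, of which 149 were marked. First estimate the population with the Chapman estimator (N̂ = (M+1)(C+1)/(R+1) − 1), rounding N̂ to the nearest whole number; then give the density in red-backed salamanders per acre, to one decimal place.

density ≈ 27.9 red-backed salamanders per acre

N̂ = 458·969/150 − 1 = 443802/150 − 1 ≈ 2957.7 → 2958
Density = N̂ / area = 2958 / 106 ≈ 27.91 → 27.9 per acre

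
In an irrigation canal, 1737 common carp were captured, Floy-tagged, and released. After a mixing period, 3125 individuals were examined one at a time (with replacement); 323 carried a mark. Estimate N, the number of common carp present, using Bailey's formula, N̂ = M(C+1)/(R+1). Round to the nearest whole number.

N ≈ 16,759

N̂ = 1737·(3125+1)/(323+1) = 1737·3126/324 = 5429862/324 ≈ 16758.8 → 16759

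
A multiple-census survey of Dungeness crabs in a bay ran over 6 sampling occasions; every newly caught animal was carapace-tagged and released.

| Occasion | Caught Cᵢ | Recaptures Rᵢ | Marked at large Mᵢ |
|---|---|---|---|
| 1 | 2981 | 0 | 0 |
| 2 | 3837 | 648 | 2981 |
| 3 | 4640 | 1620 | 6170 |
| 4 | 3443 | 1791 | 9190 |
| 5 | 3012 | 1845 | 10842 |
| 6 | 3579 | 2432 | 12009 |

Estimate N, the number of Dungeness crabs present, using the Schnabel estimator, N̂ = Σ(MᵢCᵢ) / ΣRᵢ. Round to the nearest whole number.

N ≈ 17,676

Σ MᵢCᵢ = 0·2981 + 2981·3837 + 6170·4640 + 9190·3443 + 10842·3012 + 12009·3579 = 0 + 11438097 + 28628800 + 31641170 + 32656104 + 42980211 = 147344382
Σ Rᵢ = 0 + 648 + 1620 + 1791 + 1845 + 2432 = 8336
N̂ = 147344382 / 8336 ≈ 17675.7 → 17676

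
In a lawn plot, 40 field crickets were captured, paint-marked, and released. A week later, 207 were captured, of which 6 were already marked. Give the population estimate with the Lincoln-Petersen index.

N = 1380

The marked fraction in the recapture sample should equal the marked fraction in the population: 6/207 = 40/N.
N = (40 × 207) / 6 = 8280 / 6 = 1380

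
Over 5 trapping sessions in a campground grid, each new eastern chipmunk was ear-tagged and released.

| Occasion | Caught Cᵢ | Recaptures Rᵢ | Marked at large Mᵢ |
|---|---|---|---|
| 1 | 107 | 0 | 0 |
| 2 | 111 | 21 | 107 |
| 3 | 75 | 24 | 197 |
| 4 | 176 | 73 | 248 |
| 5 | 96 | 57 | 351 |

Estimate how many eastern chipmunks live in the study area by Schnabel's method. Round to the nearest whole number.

Σ MᵢCᵢ = 0·107 + 107·111 + 197·75 + 248·176 + 351·96 = 0 + 11877 + 14775 + 43648 + 33696 = 103996
Σ Rᵢ = 0 + 21 + 24 + 73 + 57 = 175
N̂ = 103996 / 175 ≈ 594.3 → 594

N ≈ 594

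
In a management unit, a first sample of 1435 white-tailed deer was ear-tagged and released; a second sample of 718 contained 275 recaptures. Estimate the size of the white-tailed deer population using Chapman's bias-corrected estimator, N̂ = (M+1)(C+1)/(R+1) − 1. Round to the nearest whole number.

N ≈ 3740

N̂ = (1435+1)(718+1)/(275+1) − 1 = 1436·719/276 − 1
= 1032484/276 − 1 ≈ 3740.9 − 1 ≈ 3739.9 → 3740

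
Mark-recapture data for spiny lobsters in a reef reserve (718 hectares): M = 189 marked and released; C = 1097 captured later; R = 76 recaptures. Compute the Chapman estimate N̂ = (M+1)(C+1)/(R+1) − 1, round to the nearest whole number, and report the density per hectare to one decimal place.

N̂ = 190·1098/77 − 1 = 208620/77 − 1 ≈ 2708.4 → 2708
Density = N̂ / area = 2708 / 718 ≈ 3.77 → 3.8 per hectare

density ≈ 3.8 spiny lobsters per hectare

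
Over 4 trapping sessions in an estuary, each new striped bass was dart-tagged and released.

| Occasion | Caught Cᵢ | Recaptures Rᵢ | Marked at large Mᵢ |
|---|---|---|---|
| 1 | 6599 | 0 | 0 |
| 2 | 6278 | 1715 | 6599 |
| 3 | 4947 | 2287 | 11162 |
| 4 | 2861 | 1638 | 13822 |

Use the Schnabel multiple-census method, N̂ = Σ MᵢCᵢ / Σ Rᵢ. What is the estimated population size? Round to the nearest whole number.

Σ MᵢCᵢ = 0·6599 + 6599·6278 + 11162·4947 + 13822·2861 = 0 + 41428522 + 55218414 + 39544742 = 136191678
Σ Rᵢ = 0 + 1715 + 2287 + 1638 = 5640
N̂ = 136191678 / 5640 ≈ 24147.46 → 24147

N ≈ 24,147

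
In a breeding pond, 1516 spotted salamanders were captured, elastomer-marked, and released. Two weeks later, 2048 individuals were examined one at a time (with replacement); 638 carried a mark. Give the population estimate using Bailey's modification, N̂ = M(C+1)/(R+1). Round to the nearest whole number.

N ≈ 4861

N̂ = 1516·(2048+1)/(638+1) = 1516·2049/639 = 3106284/639 ≈ 4861.2 → 4861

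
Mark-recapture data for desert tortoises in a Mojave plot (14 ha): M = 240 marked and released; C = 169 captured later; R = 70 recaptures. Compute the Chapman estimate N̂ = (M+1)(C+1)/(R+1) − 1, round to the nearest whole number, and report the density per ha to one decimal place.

density ≈ 41.1 desert tortoises per ha

N̂ = 241·170/71 − 1 = 40970/71 − 1 ≈ 576.0 → 576
Density = N̂ / area = 576 / 14 ≈ 41.14 → 41.1 per ha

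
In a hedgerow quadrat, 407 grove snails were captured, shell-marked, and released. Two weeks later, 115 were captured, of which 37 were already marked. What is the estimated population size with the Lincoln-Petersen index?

N = 1265

N = (407 × 115) / 37 = 46805 / 37 = 1265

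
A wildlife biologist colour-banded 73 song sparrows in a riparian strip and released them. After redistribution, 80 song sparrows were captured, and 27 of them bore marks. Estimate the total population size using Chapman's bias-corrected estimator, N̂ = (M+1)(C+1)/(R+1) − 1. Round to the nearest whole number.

N ≈ 213

N̂ = (73+1)(80+1)/(27+1) − 1 = 74·81/28 − 1
= 5994/28 − 1 ≈ 214.1 − 1 ≈ 213.1 → 213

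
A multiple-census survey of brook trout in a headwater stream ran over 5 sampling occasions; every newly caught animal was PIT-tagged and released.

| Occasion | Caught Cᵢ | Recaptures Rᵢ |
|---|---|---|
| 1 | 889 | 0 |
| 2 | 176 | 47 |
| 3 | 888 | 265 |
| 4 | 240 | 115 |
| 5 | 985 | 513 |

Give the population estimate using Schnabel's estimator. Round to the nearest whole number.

Marked at large before each occasion: Mᵢ = Σⱼ<ᵢ (Cⱼ − Rⱼ) → M1=0, M2=889, M3=1018, M4=1641, M5=1766
Σ MᵢCᵢ = 0·889 + 889·176 + 1018·888 + 1641·240 + 1766·985 = 0 + 156464 + 903984 + 393840 + 1739510 = 3193798
Σ Rᵢ = 0 + 47 + 265 + 115 + 513 = 940
N̂ = 3193798 / 940 ≈ 3397.7 → 3398

N ≈ 3398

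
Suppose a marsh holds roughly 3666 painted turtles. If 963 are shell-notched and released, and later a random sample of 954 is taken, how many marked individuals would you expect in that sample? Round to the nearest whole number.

expected recaptures ≈ 251

The marked fraction of the population is 963/3666, so in a sample of 954 expect C·(M/N) marked.
E[R] = 963 × 954 / 3666 = 918702 / 3666 ≈ 250.6 → 251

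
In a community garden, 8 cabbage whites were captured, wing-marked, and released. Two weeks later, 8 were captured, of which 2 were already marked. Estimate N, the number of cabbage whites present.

N = 32

Lincoln-Petersen assumes M/N = R/C, so N = M·C / R.
N = (8 × 8) / 2 = 64 / 2 = 32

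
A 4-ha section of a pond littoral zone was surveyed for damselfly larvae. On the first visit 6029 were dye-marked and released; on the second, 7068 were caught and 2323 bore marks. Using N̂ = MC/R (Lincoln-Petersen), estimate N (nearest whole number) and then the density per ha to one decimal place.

N̂ = 6029·7068/2323 = 42612972/2323 ≈ 18343.9 → 18344
Density = N̂ / area = 18344 / 4 = 4586.0 per ha

density ≈ 4586.0 damselfly larvae per ha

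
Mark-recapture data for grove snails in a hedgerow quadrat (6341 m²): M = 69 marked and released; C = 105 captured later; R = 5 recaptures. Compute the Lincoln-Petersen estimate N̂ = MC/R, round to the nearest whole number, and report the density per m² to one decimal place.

density ≈ 0.2 grove snails per m²

N̂ = 69·105/5 = 7245/5 = 1449
Density = N̂ / area = 1449 / 6341 ≈ 0.23 → 0.2 per m²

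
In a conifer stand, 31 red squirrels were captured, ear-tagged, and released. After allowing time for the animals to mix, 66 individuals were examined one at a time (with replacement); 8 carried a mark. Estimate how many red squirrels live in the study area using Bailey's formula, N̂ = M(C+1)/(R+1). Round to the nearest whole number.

N ≈ 231

N̂ = 31·(66+1)/(8+1) = 31·67/9 = 2077/9 ≈ 230.8 → 231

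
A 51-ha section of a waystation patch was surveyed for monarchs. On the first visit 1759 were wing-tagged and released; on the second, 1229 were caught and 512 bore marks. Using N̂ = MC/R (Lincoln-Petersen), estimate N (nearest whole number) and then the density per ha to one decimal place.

density ≈ 82.8 monarchs per ha

N̂ = 1759·1229/512 = 2161811/512 ≈ 4222.3 → 4222
Density = N̂ / area = 4222 / 51 ≈ 82.78 → 82.8 per ha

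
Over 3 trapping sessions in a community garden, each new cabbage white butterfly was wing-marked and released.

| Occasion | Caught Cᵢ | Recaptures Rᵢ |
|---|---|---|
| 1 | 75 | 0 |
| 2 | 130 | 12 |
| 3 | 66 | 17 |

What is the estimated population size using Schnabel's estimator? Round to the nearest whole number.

N ≈ 775

Marked at large before each occasion: Mᵢ = Σⱼ<ᵢ (Cⱼ − Rⱼ) → M1=0, M2=75, M3=193
Σ MᵢCᵢ = 0·75 + 75·130 + 193·66 = 0 + 9750 + 12738 = 22488
Σ Rᵢ = 0 + 12 + 17 = 29
N̂ = 22488 / 29 ≈ 775.4 → 775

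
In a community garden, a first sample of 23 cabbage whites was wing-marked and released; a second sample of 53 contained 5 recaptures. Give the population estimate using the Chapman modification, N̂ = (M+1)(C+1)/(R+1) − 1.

N̂ = (23+1)(53+1)/(5+1) − 1 = 24·54/6 − 1
= 1296/6 − 1 = 216 − 1 = 215

N = 215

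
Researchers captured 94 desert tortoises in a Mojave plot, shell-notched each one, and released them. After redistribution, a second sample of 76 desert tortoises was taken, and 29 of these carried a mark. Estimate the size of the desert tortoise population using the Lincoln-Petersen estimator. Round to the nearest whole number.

If marked individuals mix randomly, R/C ≈ M/N, giving N ≈ M·C/R.
N = (94 × 76) / 29 = 7144 / 29 ≈ 246.3 → 246

N ≈ 246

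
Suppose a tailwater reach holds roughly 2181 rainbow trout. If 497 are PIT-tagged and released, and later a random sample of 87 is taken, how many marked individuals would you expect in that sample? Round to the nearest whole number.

expected recaptures ≈ 20

Expected recaptures E[R] = M·C / N.
E[R] = 497 × 87 / 2181 = 43239 / 2181 ≈ 19.8 → 20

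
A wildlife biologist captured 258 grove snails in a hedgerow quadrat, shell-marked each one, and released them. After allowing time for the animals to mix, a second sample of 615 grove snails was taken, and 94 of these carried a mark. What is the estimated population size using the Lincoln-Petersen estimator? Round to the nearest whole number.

N ≈ 1688

The marked fraction in the recapture sample should equal the marked fraction in the population: 94/615 = 258/N.
N = (258 × 615) / 94 = 158670 / 94 ≈ 1688.0 → 1688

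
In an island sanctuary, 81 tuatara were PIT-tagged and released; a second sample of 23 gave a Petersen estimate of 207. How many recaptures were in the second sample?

From N = M·C/R: R = M·C / N = 81·23 / 207 = 1863 / 207 = 9.

R = 9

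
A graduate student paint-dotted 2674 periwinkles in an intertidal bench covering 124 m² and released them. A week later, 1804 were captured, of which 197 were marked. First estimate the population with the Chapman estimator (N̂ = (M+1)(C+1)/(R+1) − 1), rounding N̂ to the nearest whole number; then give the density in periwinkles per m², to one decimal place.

N̂ = 2675·1805/198 − 1 = 4828375/198 − 1 ≈ 24384.7 → 24385
Density = N̂ / area = 24385 / 124 ≈ 196.65 → 196.7 per m²

density ≈ 196.7 periwinkles per m²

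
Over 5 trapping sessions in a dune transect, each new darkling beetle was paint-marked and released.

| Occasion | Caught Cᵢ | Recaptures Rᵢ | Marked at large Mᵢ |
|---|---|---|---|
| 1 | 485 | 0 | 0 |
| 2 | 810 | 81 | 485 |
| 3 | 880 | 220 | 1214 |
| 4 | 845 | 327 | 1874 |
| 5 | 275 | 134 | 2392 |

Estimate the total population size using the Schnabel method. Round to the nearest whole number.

Σ MᵢCᵢ = 0·485 + 485·810 + 1214·880 + 1874·845 + 2392·275 = 0 + 392850 + 1068320 + 1583530 + 657800 = 3702500
Σ Rᵢ = 0 + 81 + 220 + 327 + 134 = 762
N̂ = 3702500 / 762 ≈ 4858.9 → 4859

N ≈ 4859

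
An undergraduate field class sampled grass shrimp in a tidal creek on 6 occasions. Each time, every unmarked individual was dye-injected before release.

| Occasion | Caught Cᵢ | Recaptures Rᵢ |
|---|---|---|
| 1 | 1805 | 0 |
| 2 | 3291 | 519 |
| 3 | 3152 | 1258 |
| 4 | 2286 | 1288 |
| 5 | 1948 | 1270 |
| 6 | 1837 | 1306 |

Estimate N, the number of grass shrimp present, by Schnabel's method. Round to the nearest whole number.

Marked at large before each occasion: Mᵢ = Σⱼ<ᵢ (Cⱼ − Rⱼ) → M1=0, M2=1805, M3=4577, M4=6471, M5=7469, M6=8147
Σ MᵢCᵢ = 0·1805 + 1805·3291 + 4577·3152 + 6471·2286 + 7469·1948 + 8147·1837 = 0 + 5940255 + 14426704 + 14792706 + 14549612 + 14966039 = 64675316
Σ Rᵢ = 0 + 519 + 1258 + 1288 + 1270 + 1306 = 5641
N̂ = 64675316 / 5641 ≈ 11465.2 → 11465

N ≈ 11,465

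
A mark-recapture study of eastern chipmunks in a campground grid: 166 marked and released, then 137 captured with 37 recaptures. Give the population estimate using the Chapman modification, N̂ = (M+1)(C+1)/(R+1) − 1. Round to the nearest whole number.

N ≈ 605

N̂ = (166+1)(137+1)/(37+1) − 1 = 167·138/38 − 1
= 23046/38 − 1 ≈ 606.47 − 1 ≈ 605.47 → 605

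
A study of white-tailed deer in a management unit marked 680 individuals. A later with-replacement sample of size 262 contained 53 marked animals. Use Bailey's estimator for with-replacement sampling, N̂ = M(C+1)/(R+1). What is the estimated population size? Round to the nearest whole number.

N̂ = 680·(262+1)/(53+1) = 680·263/54 = 178840/54 ≈ 3311.9 → 3312

N ≈ 3312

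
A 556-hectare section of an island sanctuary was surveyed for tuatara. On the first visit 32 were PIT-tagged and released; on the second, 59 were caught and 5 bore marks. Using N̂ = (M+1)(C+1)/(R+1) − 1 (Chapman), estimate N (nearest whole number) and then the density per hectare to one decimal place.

density ≈ 0.6 tuatara per hectare

N̂ = 33·60/6 − 1 = 1980/6 − 1 = 329
Density = N̂ / area = 329 / 556 ≈ 0.59 → 0.6 per hectare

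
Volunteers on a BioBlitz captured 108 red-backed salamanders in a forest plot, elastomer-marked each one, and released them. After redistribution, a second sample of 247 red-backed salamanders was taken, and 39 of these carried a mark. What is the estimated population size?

N = 684

N = (108 × 247) / 39 = 26676 / 39 = 684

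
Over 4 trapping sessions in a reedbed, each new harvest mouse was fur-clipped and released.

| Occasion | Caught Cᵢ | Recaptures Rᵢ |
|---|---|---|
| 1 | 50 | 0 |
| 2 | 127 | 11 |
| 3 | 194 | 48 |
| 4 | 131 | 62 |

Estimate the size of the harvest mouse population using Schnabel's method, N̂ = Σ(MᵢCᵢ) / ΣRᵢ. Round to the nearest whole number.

N ≈ 656

Marked at large before each occasion: Mᵢ = Σⱼ<ᵢ (Cⱼ − Rⱼ) → M1=0, M2=50, M3=166, M4=312
Σ MᵢCᵢ = 0·50 + 50·127 + 166·194 + 312·131 = 0 + 6350 + 32204 + 40872 = 79426
Σ Rᵢ = 0 + 11 + 48 + 62 = 121
N̂ = 79426 / 121 ≈ 656.4 → 656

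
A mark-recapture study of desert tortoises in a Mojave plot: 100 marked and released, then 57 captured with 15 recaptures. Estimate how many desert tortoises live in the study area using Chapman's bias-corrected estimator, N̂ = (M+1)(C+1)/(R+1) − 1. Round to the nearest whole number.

N̂ = (100+1)(57+1)/(15+1) − 1 = 101·58/16 − 1
= 5858/16 − 1 ≈ 366.1 − 1 ≈ 365.1 → 365

N ≈ 365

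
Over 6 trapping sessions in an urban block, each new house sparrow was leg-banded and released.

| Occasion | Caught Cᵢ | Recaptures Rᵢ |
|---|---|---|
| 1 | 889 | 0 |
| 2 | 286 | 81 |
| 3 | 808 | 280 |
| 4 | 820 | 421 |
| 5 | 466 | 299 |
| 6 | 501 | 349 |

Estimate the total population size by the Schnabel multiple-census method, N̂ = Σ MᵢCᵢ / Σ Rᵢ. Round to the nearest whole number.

Marked at large before each occasion: Mᵢ = Σⱼ<ᵢ (Cⱼ − Rⱼ) → M1=0, M2=889, M3=1094, M4=1622, M5=2021, M6=2188
Σ MᵢCᵢ = 0·889 + 889·286 + 1094·808 + 1622·820 + 2021·466 + 2188·501 = 0 + 254254 + 883952 + 1330040 + 941786 + 1096188 = 4506220
Σ Rᵢ = 0 + 81 + 280 + 421 + 299 + 349 = 1430
N̂ = 4506220 / 1430 ≈ 3151.2 → 3151

N ≈ 3151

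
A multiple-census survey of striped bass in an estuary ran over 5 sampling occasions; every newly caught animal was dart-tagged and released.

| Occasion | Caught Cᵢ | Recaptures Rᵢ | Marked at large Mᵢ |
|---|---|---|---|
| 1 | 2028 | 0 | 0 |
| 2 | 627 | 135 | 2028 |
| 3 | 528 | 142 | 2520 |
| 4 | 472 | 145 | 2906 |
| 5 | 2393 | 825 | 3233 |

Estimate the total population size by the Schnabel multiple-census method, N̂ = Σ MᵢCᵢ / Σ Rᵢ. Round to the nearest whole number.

N ≈ 9391

Σ MᵢCᵢ = 0·2028 + 2028·627 + 2520·528 + 2906·472 + 3233·2393 = 0 + 1271556 + 1330560 + 1371632 + 7736569 = 11710317
Σ Rᵢ = 0 + 135 + 142 + 145 + 825 = 1247
N̂ = 11710317 / 1247 ≈ 9390.8 → 9391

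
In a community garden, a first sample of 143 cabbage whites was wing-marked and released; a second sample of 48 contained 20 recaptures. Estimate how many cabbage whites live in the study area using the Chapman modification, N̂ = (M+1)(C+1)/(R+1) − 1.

N = 335

N̂ = (143+1)(48+1)/(20+1) − 1 = 144·49/21 − 1
= 7056/21 − 1 = 336 − 1 = 335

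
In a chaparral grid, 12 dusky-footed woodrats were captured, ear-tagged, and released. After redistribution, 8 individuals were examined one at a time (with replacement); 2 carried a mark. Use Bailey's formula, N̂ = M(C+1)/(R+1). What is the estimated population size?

N = 36

N̂ = 12·(8+1)/(2+1) = 12·9/3 = 108/3 = 36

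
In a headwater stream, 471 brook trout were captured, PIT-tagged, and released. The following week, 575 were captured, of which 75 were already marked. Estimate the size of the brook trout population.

If marked individuals mix randomly, R/C ≈ M/N, giving N ≈ M·C/R.
N = (471 × 575) / 75 = 270825 / 75 = 3611

N = 3611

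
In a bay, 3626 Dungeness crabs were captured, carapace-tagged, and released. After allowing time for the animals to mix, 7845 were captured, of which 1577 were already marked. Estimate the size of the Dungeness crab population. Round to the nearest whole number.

N ≈ 18,038

If marked individuals mix randomly, R/C ≈ M/N, giving N ≈ M·C/R.
N = (3626 × 7845) / 1577 = 28445970 / 1577 ≈ 18038.0 → 18038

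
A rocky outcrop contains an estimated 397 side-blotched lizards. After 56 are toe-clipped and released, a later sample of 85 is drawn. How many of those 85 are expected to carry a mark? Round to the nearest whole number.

expected recaptures ≈ 12

Expected recaptures E[R] = M·C / N.
E[R] = 56 × 85 / 397 = 4760 / 397 ≈ 12.0 → 12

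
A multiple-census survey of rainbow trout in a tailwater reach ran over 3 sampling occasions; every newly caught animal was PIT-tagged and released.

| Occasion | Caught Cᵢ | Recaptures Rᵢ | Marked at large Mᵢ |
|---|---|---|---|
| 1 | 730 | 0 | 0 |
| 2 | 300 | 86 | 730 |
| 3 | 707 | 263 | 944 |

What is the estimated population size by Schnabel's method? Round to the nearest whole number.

N ≈ 2540

Σ MᵢCᵢ = 0·730 + 730·300 + 944·707 = 0 + 219000 + 667408 = 886408
Σ Rᵢ = 0 + 86 + 263 = 349
N̂ = 886408 / 349 ≈ 2539.9 → 2540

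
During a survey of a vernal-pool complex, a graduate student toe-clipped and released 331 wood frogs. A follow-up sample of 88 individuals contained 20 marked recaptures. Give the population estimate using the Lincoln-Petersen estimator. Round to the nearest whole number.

N ≈ 1456

Lincoln-Petersen assumes M/N = R/C, so N = M·C / R.
N = (331 × 88) / 20 = 29128 / 20 ≈ 1456.4 → 1456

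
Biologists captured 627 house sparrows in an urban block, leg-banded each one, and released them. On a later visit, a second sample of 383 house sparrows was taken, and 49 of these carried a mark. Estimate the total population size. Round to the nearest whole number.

If marked individuals mix randomly, R/C ≈ M/N, giving N ≈ M·C/R.
N = (627 × 383) / 49 = 240141 / 49 ≈ 4900.8 → 4901

N ≈ 4901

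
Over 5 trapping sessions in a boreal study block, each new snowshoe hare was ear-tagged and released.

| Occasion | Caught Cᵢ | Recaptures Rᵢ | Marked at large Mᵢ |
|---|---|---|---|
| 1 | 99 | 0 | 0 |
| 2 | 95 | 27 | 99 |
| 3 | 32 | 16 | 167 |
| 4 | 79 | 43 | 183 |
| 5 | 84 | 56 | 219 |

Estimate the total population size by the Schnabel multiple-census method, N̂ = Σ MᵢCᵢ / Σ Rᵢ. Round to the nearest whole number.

Σ MᵢCᵢ = 0·99 + 99·95 + 167·32 + 183·79 + 219·84 = 0 + 9405 + 5344 + 14457 + 18396 = 47602
Σ Rᵢ = 0 + 27 + 16 + 43 + 56 = 142
N̂ = 47602 / 142 ≈ 335.2 → 335

N ≈ 335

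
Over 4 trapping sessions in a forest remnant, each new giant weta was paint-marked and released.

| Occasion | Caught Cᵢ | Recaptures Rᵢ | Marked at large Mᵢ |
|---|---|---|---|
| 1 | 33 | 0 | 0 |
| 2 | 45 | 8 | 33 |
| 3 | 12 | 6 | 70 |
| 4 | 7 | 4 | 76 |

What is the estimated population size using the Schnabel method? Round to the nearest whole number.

Σ MᵢCᵢ = 0·33 + 33·45 + 70·12 + 76·7 = 0 + 1485 + 840 + 532 = 2857
Σ Rᵢ = 0 + 8 + 6 + 4 = 18
N̂ = 2857 / 18 ≈ 158.7 → 159

N ≈ 159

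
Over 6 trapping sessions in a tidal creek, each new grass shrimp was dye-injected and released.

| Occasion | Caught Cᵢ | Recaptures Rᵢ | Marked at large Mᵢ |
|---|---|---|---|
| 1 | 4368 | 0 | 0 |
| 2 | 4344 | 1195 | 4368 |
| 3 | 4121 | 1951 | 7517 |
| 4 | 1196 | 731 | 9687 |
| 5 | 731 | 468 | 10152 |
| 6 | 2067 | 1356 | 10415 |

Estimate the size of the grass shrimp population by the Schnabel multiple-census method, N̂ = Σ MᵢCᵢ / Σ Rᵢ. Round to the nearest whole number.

N ≈ 15,872

Σ MᵢCᵢ = 0·4368 + 4368·4344 + 7517·4121 + 9687·1196 + 10152·731 + 10415·2067 = 0 + 18974592 + 30977557 + 11585652 + 7421112 + 21527805 = 90486718
Σ Rᵢ = 0 + 1195 + 1951 + 731 + 468 + 1356 = 5701
N̂ = 90486718 / 5701 ≈ 15872.1 → 15872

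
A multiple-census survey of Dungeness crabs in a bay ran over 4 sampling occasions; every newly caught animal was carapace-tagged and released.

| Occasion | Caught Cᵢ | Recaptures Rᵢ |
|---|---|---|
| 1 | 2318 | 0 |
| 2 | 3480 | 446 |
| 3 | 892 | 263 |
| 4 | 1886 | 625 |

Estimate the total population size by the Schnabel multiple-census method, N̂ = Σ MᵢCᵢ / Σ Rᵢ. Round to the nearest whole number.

N ≈ 18,082

Marked at large before each occasion: Mᵢ = Σⱼ<ᵢ (Cⱼ − Rⱼ) → M1=0, M2=2318, M3=5352, M4=5981
Σ MᵢCᵢ = 0·2318 + 2318·3480 + 5352·892 + 5981·1886 = 0 + 8066640 + 4773984 + 11280166 = 24120790
Σ Rᵢ = 0 + 446 + 263 + 625 = 1334
N̂ = 24120790 / 1334 ≈ 18081.6 → 18082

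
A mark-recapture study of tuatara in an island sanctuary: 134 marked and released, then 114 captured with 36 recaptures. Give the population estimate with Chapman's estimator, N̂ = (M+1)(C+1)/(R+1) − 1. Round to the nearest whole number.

N ≈ 419

N̂ = (134+1)(114+1)/(36+1) − 1 = 135·115/37 − 1
= 15525/37 − 1 ≈ 419.6 − 1 ≈ 418.6 → 419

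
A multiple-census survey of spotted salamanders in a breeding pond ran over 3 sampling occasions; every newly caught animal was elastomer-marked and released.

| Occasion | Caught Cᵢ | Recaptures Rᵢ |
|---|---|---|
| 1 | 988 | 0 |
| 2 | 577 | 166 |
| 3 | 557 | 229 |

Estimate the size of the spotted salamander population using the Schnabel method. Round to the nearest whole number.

Marked at large before each occasion: Mᵢ = Σⱼ<ᵢ (Cⱼ − Rⱼ) → M1=0, M2=988, M3=1399
Σ MᵢCᵢ = 0·988 + 988·577 + 1399·557 = 0 + 570076 + 779243 = 1349319
Σ Rᵢ = 0 + 166 + 229 = 395
N̂ = 1349319 / 395 ≈ 3416.0 → 3416

N ≈ 3416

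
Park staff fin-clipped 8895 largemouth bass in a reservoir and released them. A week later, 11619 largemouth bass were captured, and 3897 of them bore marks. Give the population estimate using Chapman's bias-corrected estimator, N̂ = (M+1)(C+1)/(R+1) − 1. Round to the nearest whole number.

N ≈ 26,518

N̂ = (8895+1)(11619+1)/(3897+1) − 1 = 8896·11620/3898 − 1
= 103371520/3898 − 1 ≈ 26519.1 − 1 ≈ 26518.1 → 26518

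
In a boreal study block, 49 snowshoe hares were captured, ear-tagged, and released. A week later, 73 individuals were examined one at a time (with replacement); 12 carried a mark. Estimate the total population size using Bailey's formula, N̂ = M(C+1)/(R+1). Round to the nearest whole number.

N̂ = 49·(73+1)/(12+1) = 49·74/13 = 3626/13 ≈ 278.9 → 279

N ≈ 279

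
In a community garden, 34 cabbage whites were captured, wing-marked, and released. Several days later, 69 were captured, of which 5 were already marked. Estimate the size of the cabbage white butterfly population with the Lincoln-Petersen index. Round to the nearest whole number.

N ≈ 469

If marked individuals mix randomly, R/C ≈ M/N, giving N ≈ M·C/R.
N = (34 × 69) / 5 = 2346 / 5 ≈ 469.2 → 469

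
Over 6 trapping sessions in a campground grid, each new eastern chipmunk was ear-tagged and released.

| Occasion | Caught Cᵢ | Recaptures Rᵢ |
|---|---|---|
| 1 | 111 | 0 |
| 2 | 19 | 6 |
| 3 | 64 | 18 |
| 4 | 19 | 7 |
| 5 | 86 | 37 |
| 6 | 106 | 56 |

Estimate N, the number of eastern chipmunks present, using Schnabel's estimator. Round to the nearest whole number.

Marked at large before each occasion: Mᵢ = Σⱼ<ᵢ (Cⱼ − Rⱼ) → M1=0, M2=111, M3=124, M4=170, M5=182, M6=231
Σ MᵢCᵢ = 0·111 + 111·19 + 124·64 + 170·19 + 182·86 + 231·106 = 0 + 2109 + 7936 + 3230 + 15652 + 24486 = 53413
Σ Rᵢ = 0 + 6 + 18 + 7 + 37 + 56 = 124
N̂ = 53413 / 124 ≈ 430.8 → 431

N ≈ 431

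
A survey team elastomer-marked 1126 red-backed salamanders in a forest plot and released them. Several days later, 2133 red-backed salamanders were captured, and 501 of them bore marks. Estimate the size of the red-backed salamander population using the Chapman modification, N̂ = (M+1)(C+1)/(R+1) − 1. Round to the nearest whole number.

N̂ = (1126+1)(2133+1)/(501+1) − 1 = 1127·2134/502 − 1
= 2405018/502 − 1 ≈ 4790.9 − 1 ≈ 4789.9 → 4790

N ≈ 4790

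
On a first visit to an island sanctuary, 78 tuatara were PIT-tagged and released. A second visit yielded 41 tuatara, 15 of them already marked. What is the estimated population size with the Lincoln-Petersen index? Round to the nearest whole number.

N = (78 × 41) / 15 = 3198 / 15 ≈ 213.2 → 213

N ≈ 213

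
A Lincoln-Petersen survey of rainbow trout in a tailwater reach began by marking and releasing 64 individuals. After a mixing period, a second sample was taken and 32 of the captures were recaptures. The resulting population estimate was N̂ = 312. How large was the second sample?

C = 156

From N = M·C/R: C = N·R / M = 312·32 / 64 = 9984 / 64 = 156.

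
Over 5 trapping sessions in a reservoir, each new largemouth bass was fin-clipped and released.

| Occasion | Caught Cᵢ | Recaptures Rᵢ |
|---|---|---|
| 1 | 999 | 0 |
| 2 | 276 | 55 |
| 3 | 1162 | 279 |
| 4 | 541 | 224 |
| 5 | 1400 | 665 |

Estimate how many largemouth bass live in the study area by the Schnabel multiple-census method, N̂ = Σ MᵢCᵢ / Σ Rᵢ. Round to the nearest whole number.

Marked at large before each occasion: Mᵢ = Σⱼ<ᵢ (Cⱼ − Rⱼ) → M1=0, M2=999, M3=1220, M4=2103, M5=2420
Σ MᵢCᵢ = 0·999 + 999·276 + 1220·1162 + 2103·541 + 2420·1400 = 0 + 275724 + 1417640 + 1137723 + 3388000 = 6219087
Σ Rᵢ = 0 + 55 + 279 + 224 + 665 = 1223
N̂ = 6219087 / 1223 ≈ 5085.1 → 5085

N ≈ 5085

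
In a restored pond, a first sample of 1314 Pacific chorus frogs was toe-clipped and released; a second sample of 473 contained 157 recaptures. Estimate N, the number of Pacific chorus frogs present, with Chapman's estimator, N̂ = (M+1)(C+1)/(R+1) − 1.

N = 3944

N̂ = (1314+1)(473+1)/(157+1) − 1 = 1315·474/158 − 1
= 623310/158 − 1 = 3945 − 1 = 3944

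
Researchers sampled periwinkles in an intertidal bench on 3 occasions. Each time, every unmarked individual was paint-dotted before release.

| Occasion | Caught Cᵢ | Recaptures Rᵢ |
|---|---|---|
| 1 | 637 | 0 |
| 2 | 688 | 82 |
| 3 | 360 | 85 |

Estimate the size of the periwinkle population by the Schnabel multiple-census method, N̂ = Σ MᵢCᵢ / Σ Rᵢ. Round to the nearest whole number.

N ≈ 5304

Marked at large before each occasion: Mᵢ = Σⱼ<ᵢ (Cⱼ − Rⱼ) → M1=0, M2=637, M3=1243
Σ MᵢCᵢ = 0·637 + 637·688 + 1243·360 = 0 + 438256 + 447480 = 885736
Σ Rᵢ = 0 + 82 + 85 = 167
N̂ = 885736 / 167 ≈ 5303.8 → 5304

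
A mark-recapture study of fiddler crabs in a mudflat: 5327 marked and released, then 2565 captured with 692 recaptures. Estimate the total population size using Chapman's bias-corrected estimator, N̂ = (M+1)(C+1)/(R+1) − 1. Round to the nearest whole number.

N ≈ 19,727

N̂ = (5327+1)(2565+1)/(692+1) − 1 = 5328·2566/693 − 1
= 13671648/693 − 1 ≈ 19728.2 − 1 ≈ 19727.2 → 19727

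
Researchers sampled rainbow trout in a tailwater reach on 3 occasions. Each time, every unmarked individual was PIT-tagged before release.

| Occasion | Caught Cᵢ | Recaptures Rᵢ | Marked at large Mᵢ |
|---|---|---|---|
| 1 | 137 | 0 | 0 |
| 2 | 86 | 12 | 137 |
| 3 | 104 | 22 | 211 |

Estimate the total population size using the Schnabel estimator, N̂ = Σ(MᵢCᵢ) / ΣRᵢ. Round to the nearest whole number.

Σ MᵢCᵢ = 0·137 + 137·86 + 211·104 = 0 + 11782 + 21944 = 33726
Σ Rᵢ = 0 + 12 + 22 = 34
N̂ = 33726 / 34 ≈ 991.9 → 992

N ≈ 992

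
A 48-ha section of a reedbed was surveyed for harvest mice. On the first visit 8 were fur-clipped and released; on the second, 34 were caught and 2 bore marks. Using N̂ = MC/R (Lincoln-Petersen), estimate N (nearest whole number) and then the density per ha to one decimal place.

N̂ = 8·34/2 = 272/2 = 136
Density = N̂ / area = 136 / 48 ≈ 2.83 → 2.8 per ha

density ≈ 2.8 harvest mice per ha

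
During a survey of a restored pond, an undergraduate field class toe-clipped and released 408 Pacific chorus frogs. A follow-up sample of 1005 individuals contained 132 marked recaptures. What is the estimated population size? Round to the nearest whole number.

Lincoln-Petersen assumes M/N = R/C, so N = M·C / R.
N = (408 × 1005) / 132 = 410040 / 132 ≈ 3106.4 → 3106

N ≈ 3106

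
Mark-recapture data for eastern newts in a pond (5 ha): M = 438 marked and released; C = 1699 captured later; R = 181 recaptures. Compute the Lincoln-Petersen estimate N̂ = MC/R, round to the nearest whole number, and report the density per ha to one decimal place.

density ≈ 822.2 eastern newts per ha

N̂ = 438·1699/181 = 744162/181 ≈ 4111.4 → 4111
Density = N̂ / area = 4111 / 5 ≈ 822.20 → 822.2 per ha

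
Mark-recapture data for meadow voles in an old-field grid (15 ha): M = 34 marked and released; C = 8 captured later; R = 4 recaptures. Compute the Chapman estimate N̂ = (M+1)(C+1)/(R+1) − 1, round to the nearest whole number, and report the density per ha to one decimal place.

density ≈ 4.1 meadow voles per ha

N̂ = 35·9/5 − 1 = 315/5 − 1 = 62
Density = N̂ / area = 62 / 15 ≈ 4.13 → 4.1 per ha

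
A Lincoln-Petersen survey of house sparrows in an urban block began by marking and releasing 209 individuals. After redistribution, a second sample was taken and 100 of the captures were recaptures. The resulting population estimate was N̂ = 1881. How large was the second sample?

From N = M·C/R: C = N·R / M = 1881·100 / 209 = 188100 / 209 = 900.

C = 900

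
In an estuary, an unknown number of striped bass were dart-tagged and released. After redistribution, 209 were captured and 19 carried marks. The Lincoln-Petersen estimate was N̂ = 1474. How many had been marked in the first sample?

M = 134

From N = M·C/R: M = N·R / C = 1474·19 / 209 = 28006 / 209 = 134.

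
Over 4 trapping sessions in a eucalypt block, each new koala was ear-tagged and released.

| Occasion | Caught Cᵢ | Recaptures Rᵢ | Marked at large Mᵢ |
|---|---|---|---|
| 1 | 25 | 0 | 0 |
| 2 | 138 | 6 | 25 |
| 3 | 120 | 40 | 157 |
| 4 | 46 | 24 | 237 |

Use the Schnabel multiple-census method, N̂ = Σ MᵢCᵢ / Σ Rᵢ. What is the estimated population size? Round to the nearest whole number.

N ≈ 474

Σ MᵢCᵢ = 0·25 + 25·138 + 157·120 + 237·46 = 0 + 3450 + 18840 + 10902 = 33192
Σ Rᵢ = 0 + 6 + 40 + 24 = 70
N̂ = 33192 / 70 ≈ 474.2 → 474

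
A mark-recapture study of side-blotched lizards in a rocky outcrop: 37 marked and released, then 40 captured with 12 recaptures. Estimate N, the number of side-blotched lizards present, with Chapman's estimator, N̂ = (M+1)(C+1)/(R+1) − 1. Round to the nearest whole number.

N ≈ 119

N̂ = (37+1)(40+1)/(12+1) − 1 = 38·41/13 − 1
= 1558/13 − 1 ≈ 119.8 − 1 ≈ 118.8 → 119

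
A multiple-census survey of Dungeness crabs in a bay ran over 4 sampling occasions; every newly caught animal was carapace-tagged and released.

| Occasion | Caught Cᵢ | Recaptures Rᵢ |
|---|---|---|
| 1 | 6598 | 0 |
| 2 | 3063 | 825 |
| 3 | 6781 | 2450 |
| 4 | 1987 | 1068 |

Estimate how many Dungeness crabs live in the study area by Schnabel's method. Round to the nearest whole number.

Marked at large before each occasion: Mᵢ = Σⱼ<ᵢ (Cⱼ − Rⱼ) → M1=0, M2=6598, M3=8836, M4=13167
Σ MᵢCᵢ = 0·6598 + 6598·3063 + 8836·6781 + 13167·1987 = 0 + 20209674 + 59916916 + 26162829 = 106289419
Σ Rᵢ = 0 + 825 + 2450 + 1068 = 4343
N̂ = 106289419 / 4343 ≈ 24473.7 → 24474

N ≈ 24,474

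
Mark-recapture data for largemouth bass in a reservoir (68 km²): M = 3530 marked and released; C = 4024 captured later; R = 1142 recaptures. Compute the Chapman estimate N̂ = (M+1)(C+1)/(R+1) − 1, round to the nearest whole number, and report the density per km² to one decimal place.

density ≈ 182.8 largemouth bass per km²

N̂ = 3531·4025/1143 − 1 = 14212275/1143 − 1 ≈ 12433.2 → 12433
Density = N̂ / area = 12433 / 68 ≈ 182.84 → 182.8 per km²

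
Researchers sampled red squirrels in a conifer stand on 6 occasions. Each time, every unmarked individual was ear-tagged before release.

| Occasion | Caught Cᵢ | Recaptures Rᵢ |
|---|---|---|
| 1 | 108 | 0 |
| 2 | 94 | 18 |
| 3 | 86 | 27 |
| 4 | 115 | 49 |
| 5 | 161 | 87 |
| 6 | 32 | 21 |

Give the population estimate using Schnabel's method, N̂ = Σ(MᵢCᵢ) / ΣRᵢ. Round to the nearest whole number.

N ≈ 574

Marked at large before each occasion: Mᵢ = Σⱼ<ᵢ (Cⱼ − Rⱼ) → M1=0, M2=108, M3=184, M4=243, M5=309, M6=383
Σ MᵢCᵢ = 0·108 + 108·94 + 184·86 + 243·115 + 309·161 + 383·32 = 0 + 10152 + 15824 + 27945 + 49749 + 12256 = 115926
Σ Rᵢ = 0 + 18 + 27 + 49 + 87 + 21 = 202
N̂ = 115926 / 202 ≈ 573.9 → 574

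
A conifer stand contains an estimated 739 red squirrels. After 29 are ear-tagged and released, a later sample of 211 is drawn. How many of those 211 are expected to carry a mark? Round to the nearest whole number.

The marked fraction of the population is 29/739, so in a sample of 211 expect C·(M/N) marked.
E[R] = 29 × 211 / 739 = 6119 / 739 ≈ 8.3 → 8

expected recaptures ≈ 8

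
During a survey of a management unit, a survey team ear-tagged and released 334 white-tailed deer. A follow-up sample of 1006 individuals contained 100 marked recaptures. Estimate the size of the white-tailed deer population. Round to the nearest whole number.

Lincoln-Petersen assumes M/N = R/C, so N = M·C / R.
N = (334 × 1006) / 100 = 336004 / 100 ≈ 3360.0 → 3360

N ≈ 3360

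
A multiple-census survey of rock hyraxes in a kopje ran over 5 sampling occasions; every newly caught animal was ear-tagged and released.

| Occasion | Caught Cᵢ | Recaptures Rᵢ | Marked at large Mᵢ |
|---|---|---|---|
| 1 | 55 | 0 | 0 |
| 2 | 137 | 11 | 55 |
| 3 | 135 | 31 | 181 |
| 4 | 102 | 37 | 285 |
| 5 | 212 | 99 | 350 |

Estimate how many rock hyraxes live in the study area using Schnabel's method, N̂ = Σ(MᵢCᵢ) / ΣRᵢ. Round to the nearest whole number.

Σ MᵢCᵢ = 0·55 + 55·137 + 181·135 + 285·102 + 350·212 = 0 + 7535 + 24435 + 29070 + 74200 = 135240
Σ Rᵢ = 0 + 11 + 31 + 37 + 99 = 178
N̂ = 135240 / 178 ≈ 759.8 → 760

N ≈ 760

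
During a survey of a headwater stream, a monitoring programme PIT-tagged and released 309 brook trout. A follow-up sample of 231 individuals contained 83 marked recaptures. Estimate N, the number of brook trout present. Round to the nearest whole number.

N ≈ 860

N = (309 × 231) / 83 = 71379 / 83 ≈ 860.0 → 860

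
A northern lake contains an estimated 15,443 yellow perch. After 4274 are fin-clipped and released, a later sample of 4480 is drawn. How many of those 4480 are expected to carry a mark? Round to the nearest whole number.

Expected recaptures E[R] = M·C / N.
E[R] = 4274 × 4480 / 15443 = 19147520 / 15443 ≈ 1239.9 → 1240

expected recaptures ≈ 1240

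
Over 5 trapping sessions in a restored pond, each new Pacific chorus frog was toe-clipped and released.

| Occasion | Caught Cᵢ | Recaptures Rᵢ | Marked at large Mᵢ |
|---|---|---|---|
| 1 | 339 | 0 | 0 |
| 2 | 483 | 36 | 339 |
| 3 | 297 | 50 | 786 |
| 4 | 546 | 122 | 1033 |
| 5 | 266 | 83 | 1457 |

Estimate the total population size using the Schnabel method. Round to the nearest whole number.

N ≈ 4635

Σ MᵢCᵢ = 0·339 + 339·483 + 786·297 + 1033·546 + 1457·266 = 0 + 163737 + 233442 + 564018 + 387562 = 1348759
Σ Rᵢ = 0 + 36 + 50 + 122 + 83 = 291
N̂ = 1348759 / 291 ≈ 4634.9 → 4635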